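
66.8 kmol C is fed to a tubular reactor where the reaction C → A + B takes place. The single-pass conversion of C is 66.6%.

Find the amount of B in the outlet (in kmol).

C reacted = 0.666 × 66.8 = 44.49 kmol; ν_C = −1, so ξ = 44.49/1 = 44.49 kmol.
Outlet amounts (n = n₀ + ν ξ):
  C: 66.8 − 1(44.49) = 22.31
  A: 0 + 1(44.49) = 44.49
  B: 0 + 1(44.49) = 44.49

44.5 kmol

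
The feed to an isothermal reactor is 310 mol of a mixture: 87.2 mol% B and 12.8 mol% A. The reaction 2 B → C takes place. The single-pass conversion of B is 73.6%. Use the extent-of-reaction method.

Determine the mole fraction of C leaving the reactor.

0.473

B reacted = 0.736 × 270.3 = 199 mol; ν_B = −2, so ξ = 199/2 = 99.48 mol.
Outlet amounts (n = n₀ + ν ξ):
  B: 270.3 − 2(99.48) = 71.36
  C: 0 + 1(99.48) = 99.48
  A: 39.68 (inert)
Total out = 210.5 mol; y_C = 99.48 / 210.5 = 0.4725.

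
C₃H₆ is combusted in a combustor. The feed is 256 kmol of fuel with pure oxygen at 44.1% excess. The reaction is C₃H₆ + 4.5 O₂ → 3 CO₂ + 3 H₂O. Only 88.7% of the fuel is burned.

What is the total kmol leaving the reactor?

Stoichiometric O₂ = 4.5 × 256 = 1152 kmol; O₂ fed = 1152 × 1.441 = 1660 kmol.
Fuel reacted = 0.887 × 256 → ξ = 227.1 kmol.
Outlet (n = n₀ + ν ξ):
  C₃H₆: 256 − 1(227.1) = 28.93
  O₂: 1660 − 4.5(227.1) = 638.2
  CO₂: 0 + 3(227.1) = 681.2
  H₂O: 0 + 3(227.1) = 681.2
Total out = 28.93 + 638.2 + 681.2 + 681.2 = 2030 kmol.

2030 kmol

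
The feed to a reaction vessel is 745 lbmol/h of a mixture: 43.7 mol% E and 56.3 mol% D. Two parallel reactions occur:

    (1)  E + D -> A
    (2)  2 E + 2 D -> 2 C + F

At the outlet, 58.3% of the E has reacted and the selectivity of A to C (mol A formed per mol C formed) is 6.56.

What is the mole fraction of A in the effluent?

0.29

Conversion of E: E consumed = 0.583 × 325.6 = 189.8 lbmol/h = 1ξ₁ + 2ξ₂.
Selectivity: 1ξ₁ / (2ξ₂) = 6.56 → ξ₁ = 13.12 ξ₂.
Substitute: (1·13.12 + 2) ξ₂ = 189.8 → ξ₂ = 12.55 lbmol/h, ξ₁ = 164.7 lbmol/h.
Outlet amounts (n = n₀ + Σ ν·ξ):
  E: 325.6 − 1(164.7) − 2(12.55) = 135.8
  D: 419.4 − 1(164.7) − 2(12.55) = 229.6
  A: 0 + 1(164.7) = 164.7
  C: 0 + 2(12.55) = 25.11
  F: 0 + 1(12.55) = 12.55
Total out = 567.7 lbmol/h; y_A = 164.7 / 567.7 = 0.2901.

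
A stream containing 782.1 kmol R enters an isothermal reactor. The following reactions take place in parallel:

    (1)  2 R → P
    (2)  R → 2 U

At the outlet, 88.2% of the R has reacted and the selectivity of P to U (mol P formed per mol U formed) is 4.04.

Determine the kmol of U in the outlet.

80.4 kmol

Conversion of R: R consumed = 0.882 × 782.1 = 689.8 kmol = 2ξ₁ + 1ξ₂.
Selectivity: 1ξ₁ / (2ξ₂) = 4.04 → ξ₁ = 8.08 ξ₂.
Substitute: (2·8.08 + 1) ξ₂ = 689.8 → ξ₂ = 40.2 kmol, ξ₁ = 324.8 kmol.
Outlet amounts (n = n₀ + Σ ν·ξ):
  R: 782.1 − 2(324.8) − 1(40.2) = 92.29
  P: 0 + 1(324.8) = 324.8
  U: 0 + 2(40.2) = 80.4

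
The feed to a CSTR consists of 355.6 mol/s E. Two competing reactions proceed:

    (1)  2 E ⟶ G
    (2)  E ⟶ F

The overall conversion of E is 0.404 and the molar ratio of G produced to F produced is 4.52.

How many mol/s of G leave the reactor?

Conversion of E: E consumed = 0.404 × 355.6 = 143.7 mol/s = 2ξ₁ + 1ξ₂.
Selectivity: 1ξ₁ / (1ξ₂) = 4.52 → ξ₁ = 4.52 ξ₂.
Substitute: (2·4.52 + 1) ξ₂ = 143.7 → ξ₂ = 14.31 mol/s, ξ₁ = 64.68 mol/s.
Outlet amounts (n = n₀ + Σ ν·ξ):
  E: 355.6 − 2(64.68) − 1(14.31) = 211.9
  G: 0 + 1(64.68) = 64.68
  F: 0 + 1(14.31) = 14.31

64.7 mol/s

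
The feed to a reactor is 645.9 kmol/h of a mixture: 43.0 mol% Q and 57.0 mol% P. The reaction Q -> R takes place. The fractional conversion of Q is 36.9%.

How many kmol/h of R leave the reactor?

102 kmol/h

Q reacted = 0.369 × 277.7 = 102.5 kmol/h; ν_Q = −1, so ξ = 102.5/1 = 102.5 kmol/h.
Outlet amounts (n = n₀ + ν ξ):
  Q: 277.7 − 1(102.5) = 175.3
  R: 0 + 1(102.5) = 102.5
  P: 368.2 (inert)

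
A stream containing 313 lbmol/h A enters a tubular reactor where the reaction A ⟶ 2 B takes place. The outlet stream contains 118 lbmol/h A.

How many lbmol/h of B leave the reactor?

390 lbmol/h

For A: n = n₀ − 1ξ → 118 = 313 − 1ξ, giving ξ = 195 lbmol/h.
Outlet amounts (n = n₀ + ν ξ):
  A: 313 − 1(195) = 118
  B: 0 + 2(195) = 390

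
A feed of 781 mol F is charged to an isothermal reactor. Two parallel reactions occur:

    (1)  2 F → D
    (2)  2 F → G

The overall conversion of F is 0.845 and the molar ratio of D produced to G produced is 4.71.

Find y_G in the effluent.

0.128

Conversion of F: F consumed = 0.845 × 781 = 659.9 mol = 2ξ₁ + 2ξ₂.
Selectivity: 1ξ₁ / (1ξ₂) = 4.71 → ξ₁ = 4.71 ξ₂.
Substitute: (2·4.71 + 2) ξ₂ = 659.9 → ξ₂ = 57.79 mol, ξ₁ = 272.2 mol.
Outlet amounts (n = n₀ + Σ ν·ξ):
  F: 781 − 2(272.2) − 2(57.79) = 121.1
  D: 0 + 1(272.2) = 272.2
  G: 0 + 1(57.79) = 57.79
Total out = 451 mol; y_G = 57.79 / 451 = 0.1281.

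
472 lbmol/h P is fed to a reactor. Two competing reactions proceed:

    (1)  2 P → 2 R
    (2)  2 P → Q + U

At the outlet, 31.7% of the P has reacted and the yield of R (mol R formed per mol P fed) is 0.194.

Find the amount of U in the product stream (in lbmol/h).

29 lbmol/h

Yield of R: 2ξ₁ / 472 = 0.194 → ξ₁ = 45.78 lbmol/h.
Conversion of P: 2ξ₁ + 2ξ₂ = 0.317 × 472 = 149.6 → ξ₂ = 29.03 lbmol/h.
Outlet amounts (n = n₀ + Σ ν·ξ):
  P: 472 − 2(45.78) − 2(29.03) = 322.4
  R: 0 + 2(45.78) = 91.57
  Q: 0 + 1(29.03) = 29.03
  U: 0 + 1(29.03) = 29.03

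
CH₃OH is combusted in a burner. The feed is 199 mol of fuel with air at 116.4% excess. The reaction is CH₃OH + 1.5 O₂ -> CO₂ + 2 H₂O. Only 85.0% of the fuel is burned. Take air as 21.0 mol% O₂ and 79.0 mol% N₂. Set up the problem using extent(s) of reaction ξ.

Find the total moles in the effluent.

3360 mol

Stoichiometric O₂ = 1.5 × 199 = 298.5 mol; O₂ fed = 298.5 × 2.164 = 646 mol.
N₂ fed = 646 × 79/21 = 2430 mol.
Fuel reacted = 0.85 × 199 → ξ = 169.2 mol.
Outlet (n = n₀ + ν ξ):
  CH₃OH: 199 − 1(169.2) = 29.85
  O₂: 646 − 1.5(169.2) = 392.2
  N₂: 2430 (inert)
  CO₂: 0 + 1(169.2) = 169.2
  H₂O: 0 + 2(169.2) = 338.3
Total out = 29.85 + 392.2 + 2430 + 169.2 + 338.3 = 3360 mol.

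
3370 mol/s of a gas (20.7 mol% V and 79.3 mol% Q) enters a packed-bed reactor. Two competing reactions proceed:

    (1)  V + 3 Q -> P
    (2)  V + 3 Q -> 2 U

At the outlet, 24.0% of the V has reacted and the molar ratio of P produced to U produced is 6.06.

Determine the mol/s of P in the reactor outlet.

155 mol/s

Conversion of V: V consumed = 0.24 × 697.6 = 167.4 mol/s = 1ξ₁ + 1ξ₂.
Selectivity: 1ξ₁ / (2ξ₂) = 6.06 → ξ₁ = 12.12 ξ₂.
Substitute: (1·12.12 + 1) ξ₂ = 167.4 → ξ₂ = 12.76 mol/s, ξ₁ = 154.7 mol/s.
Outlet amounts (n = n₀ + Σ ν·ξ):
  V: 697.6 − 1(154.7) − 1(12.76) = 530.2
  Q: 2672 − 3(154.7) − 3(12.76) = 2170
  P: 0 + 1(154.7) = 154.7
  U: 0 + 2(12.76) = 25.52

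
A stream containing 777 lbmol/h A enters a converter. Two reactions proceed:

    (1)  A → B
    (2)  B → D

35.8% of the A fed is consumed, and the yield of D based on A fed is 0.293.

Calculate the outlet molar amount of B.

Conversion of A: A consumed = 1ξ₁ = 0.358 × 777 → ξ₁ = 278.2 lbmol/h.
Yield of D: 1ξ₂ / 777 = 0.293 → ξ₂ = 227.7 lbmol/h.
Outlet amounts (n = n₀ + Σ ν·ξ):
  A: 777 − 1(278.2) = 498.8
  B: 0 + 1(278.2) − 1(227.7) = 50.51
  D: 0 + 1(227.7) = 227.7

50.5 lbmol/h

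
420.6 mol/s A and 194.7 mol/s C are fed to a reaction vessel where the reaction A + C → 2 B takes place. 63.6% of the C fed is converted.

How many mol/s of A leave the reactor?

297 mol/s

C reacted = 0.636 × 194.7 = 123.8 mol/s; ν_C = −1, so ξ = 123.8/1 = 123.8 mol/s.
Outlet amounts (n = n₀ + ν ξ):
  A: 420.6 − 1(123.8) = 296.8
  C: 194.7 − 1(123.8) = 70.87
  B: 0 + 2(123.8) = 247.7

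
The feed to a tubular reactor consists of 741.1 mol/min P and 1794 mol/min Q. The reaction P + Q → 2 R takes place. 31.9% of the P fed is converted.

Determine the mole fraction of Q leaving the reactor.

0.614

P reacted = 0.319 × 741.1 = 236.4 mol/min; ν_P = −1, so ξ = 236.4/1 = 236.4 mol/min.
Outlet amounts (n = n₀ + ν ξ):
  P: 741.1 − 1(236.4) = 504.7
  Q: 1794 − 1(236.4) = 1558
  R: 0 + 2(236.4) = 472.8
Total out = 2535 mol/min; y_Q = 1558 / 2535 = 0.6144.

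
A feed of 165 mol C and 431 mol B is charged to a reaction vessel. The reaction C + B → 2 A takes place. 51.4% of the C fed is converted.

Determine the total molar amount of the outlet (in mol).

596 mol

C reacted = 0.514 × 165 = 84.81 mol; ν_C = −1, so ξ = 84.81/1 = 84.81 mol.
Outlet amounts (n = n₀ + ν ξ):
  C: 165 − 1(84.81) = 80.19
  B: 431 − 1(84.81) = 346.2
  A: 0 + 2(84.81) = 169.6
Total out = 80.19 + 346.2 + 169.6 = 596 mol.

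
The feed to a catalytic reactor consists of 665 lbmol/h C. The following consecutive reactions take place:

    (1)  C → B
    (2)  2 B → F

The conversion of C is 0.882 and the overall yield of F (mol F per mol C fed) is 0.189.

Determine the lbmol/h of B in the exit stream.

335 lbmol/h

Conversion of C: C consumed = 1ξ₁ = 0.882 × 665 → ξ₁ = 586.5 lbmol/h.
Yield of F: 1ξ₂ / 665 = 0.189 → ξ₂ = 125.7 lbmol/h.
Outlet amounts (n = n₀ + Σ ν·ξ):
  C: 665 − 1(586.5) = 78.47
  B: 0 + 1(586.5) − 2(125.7) = 335.2
  F: 0 + 1(125.7) = 125.7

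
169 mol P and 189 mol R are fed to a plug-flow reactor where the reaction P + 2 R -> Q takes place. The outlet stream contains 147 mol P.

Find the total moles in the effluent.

314 mol

For P: n = n₀ − 1ξ → 147 = 169 − 1ξ, giving ξ = 22 mol.
Outlet amounts (n = n₀ + ν ξ):
  P: 169 − 1(22) = 147
  R: 189 − 2(22) = 145
  Q: 0 + 1(22) = 22
Total out = 147 + 145 + 22 = 314 mol.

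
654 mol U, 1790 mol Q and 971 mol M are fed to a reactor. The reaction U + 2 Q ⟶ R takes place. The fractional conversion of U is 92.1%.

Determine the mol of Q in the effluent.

585 mol

U reacted = 0.921 × 654 = 602.3 mol; ν_U = −1, so ξ = 602.3/1 = 602.3 mol.
Outlet amounts (n = n₀ + ν ξ):
  U: 654 − 1(602.3) = 51.67
  Q: 1790 − 2(602.3) = 585.3
  R: 0 + 1(602.3) = 602.3
  M: 971 (inert)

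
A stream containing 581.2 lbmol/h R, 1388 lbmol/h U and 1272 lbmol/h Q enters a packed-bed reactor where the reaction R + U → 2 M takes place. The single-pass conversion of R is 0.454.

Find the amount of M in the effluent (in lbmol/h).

528 lbmol/h

R reacted = 0.454 × 581.2 = 263.9 lbmol/h; ν_R = −1, so ξ = 263.9/1 = 263.9 lbmol/h.
Outlet amounts (n = n₀ + ν ξ):
  R: 581.2 − 1(263.9) = 317.3
  U: 1388 − 1(263.9) = 1124
  M: 0 + 2(263.9) = 527.7
  Q: 1272 (inert)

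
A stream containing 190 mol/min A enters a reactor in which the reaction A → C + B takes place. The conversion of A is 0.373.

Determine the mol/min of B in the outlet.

70.9 mol/min

A reacted = 0.373 × 190 = 70.87 mol/min; ν_A = −1, so ξ = 70.87/1 = 70.87 mol/min.
Outlet amounts (n = n₀ + ν ξ):
  A: 190 − 1(70.87) = 119.1
  C: 0 + 1(70.87) = 70.87
  B: 0 + 1(70.87) = 70.87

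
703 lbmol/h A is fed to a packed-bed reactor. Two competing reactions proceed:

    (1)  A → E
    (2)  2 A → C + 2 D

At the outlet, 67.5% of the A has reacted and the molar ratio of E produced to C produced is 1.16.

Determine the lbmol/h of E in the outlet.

Conversion of A: A consumed = 0.675 × 703 = 474.5 lbmol/h = 1ξ₁ + 2ξ₂.
Selectivity: 1ξ₁ / (1ξ₂) = 1.16 → ξ₁ = 1.16 ξ₂.
Substitute: (1·1.16 + 2) ξ₂ = 474.5 → ξ₂ = 150.2 lbmol/h, ξ₁ = 174.2 lbmol/h.
Outlet amounts (n = n₀ + Σ ν·ξ):
  A: 703 − 1(174.2) − 2(150.2) = 228.5
  E: 0 + 1(174.2) = 174.2
  C: 0 + 1(150.2) = 150.2
  D: 0 + 2(150.2) = 300.3

174 lbmol/h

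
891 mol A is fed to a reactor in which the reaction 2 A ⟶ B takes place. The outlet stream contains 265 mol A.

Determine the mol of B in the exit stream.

313 mol

For A: n = n₀ − 2ξ → 265 = 891 − 2ξ, giving ξ = 313 mol.
Outlet amounts (n = n₀ + ν ξ):
  A: 891 − 2(313) = 265
  B: 0 + 1(313) = 313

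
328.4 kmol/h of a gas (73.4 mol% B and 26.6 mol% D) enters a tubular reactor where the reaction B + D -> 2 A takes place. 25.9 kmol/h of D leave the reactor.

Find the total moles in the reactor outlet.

328 kmol/h

For D: n = n₀ − 1ξ → 25.9 = 87.35 − 1ξ, giving ξ = 61.45 kmol/h.
Outlet amounts (n = n₀ + ν ξ):
  B: 241 − 1(61.45) = 179.6
  D: 87.35 − 1(61.45) = 25.9
  A: 0 + 2(61.45) = 122.9
Total out = 179.6 + 25.9 + 122.9 = 328.4 kmol/h.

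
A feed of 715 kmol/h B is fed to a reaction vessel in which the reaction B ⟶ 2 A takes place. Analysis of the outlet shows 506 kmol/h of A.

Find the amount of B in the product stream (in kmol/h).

For A: n = n₀ + 2ξ → 506 = 0 + 2ξ, giving ξ = 253 kmol/h.
Outlet amounts (n = n₀ + ν ξ):
  B: 715 − 1(253) = 462
  A: 0 + 2(253) = 506

462 kmol/h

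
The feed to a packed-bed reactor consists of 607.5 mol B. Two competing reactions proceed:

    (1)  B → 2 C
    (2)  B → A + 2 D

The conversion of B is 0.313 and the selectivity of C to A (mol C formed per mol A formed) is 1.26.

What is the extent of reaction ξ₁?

Conversion of B: B consumed = 0.313 × 607.5 = 190.1 mol = 1ξ₁ + 1ξ₂.
Selectivity: 2ξ₁ / (1ξ₂) = 1.26 → ξ₁ = 0.63 ξ₂.
Substitute: (1·0.63 + 1) ξ₂ = 190.1 → ξ₂ = 116.7 mol, ξ₁ = 73.49 mol.
Outlet amounts (n = n₀ + Σ ν·ξ):
  B: 607.5 − 1(73.49) − 1(116.7) = 417.4
  C: 0 + 2(73.49) = 147
  A: 0 + 1(116.7) = 116.7
  D: 0 + 2(116.7) = 233.3

ξ₁ = 73.5 mol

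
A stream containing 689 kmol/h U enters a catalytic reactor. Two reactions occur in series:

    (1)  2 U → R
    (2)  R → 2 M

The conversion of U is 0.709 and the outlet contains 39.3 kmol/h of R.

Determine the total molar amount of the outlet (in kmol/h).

650 kmol/h

Conversion of U: U consumed = 2ξ₁ = 0.709 × 689 → ξ₁ = 244.3 kmol/h.
R balance: n_R = 0 + 1ξ₁ − 1ξ₂ = 39.3 → ξ₂ = (1·244.3 − 39.3)/1 = 205 kmol/h.
Outlet amounts (n = n₀ + Σ ν·ξ):
  U: 689 − 2(244.3) = 200.5
  R: 0 + 1(244.3) − 1(205) = 39.3
  M: 0 + 2(205) = 409.9
Total out = 200.5 + 39.3 + 409.9 = 649.7 kmol/h.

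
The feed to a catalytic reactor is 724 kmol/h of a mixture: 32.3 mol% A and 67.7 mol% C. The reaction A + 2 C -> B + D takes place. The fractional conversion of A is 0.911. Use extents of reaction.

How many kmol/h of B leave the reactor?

213 kmol/h

A reacted = 0.911 × 233.9 = 213 kmol/h; ν_A = −1, so ξ = 213/1 = 213 kmol/h.
Outlet amounts (n = n₀ + ν ξ):
  A: 233.9 − 1(213) = 20.81
  C: 490.1 − 2(213) = 64.07
  B: 0 + 1(213) = 213
  D: 0 + 1(213) = 213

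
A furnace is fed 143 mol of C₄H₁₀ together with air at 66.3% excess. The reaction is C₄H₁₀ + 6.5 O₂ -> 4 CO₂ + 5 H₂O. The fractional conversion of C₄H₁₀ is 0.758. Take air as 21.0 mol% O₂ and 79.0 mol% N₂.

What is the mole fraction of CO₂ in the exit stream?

Stoichiometric O₂ = 6.5 × 143 = 929.5 mol; O₂ fed = 929.5 × 1.663 = 1546 mol.
N₂ fed = 1546 × 79/21 = 5815 mol.
Fuel reacted = 0.758 × 143 → ξ = 108.4 mol.
Outlet (n = n₀ + ν ξ):
  C₄H₁₀: 143 − 1(108.4) = 34.61
  O₂: 1546 − 6.5(108.4) = 841.2
  N₂: 5815 (inert)
  CO₂: 0 + 4(108.4) = 433.6
  H₂O: 0 + 5(108.4) = 542
Total out = 7666 mol; y_CO₂ = 433.6 / 7666 = 0.05656.

0.0566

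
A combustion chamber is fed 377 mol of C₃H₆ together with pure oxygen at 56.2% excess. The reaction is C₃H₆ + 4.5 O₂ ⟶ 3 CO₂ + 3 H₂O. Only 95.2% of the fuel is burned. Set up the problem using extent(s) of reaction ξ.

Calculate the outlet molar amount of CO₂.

Stoichiometric O₂ = 4.5 × 377 = 1696 mol; O₂ fed = 1696 × 1.562 = 2650 mol.
Fuel reacted = 0.952 × 377 → ξ = 358.9 mol.
Outlet (n = n₀ + ν ξ):
  C₃H₆: 377 − 1(358.9) = 18.1
  O₂: 2650 − 4.5(358.9) = 1035
  CO₂: 0 + 3(358.9) = 1077
  H₂O: 0 + 3(358.9) = 1077

1080 mol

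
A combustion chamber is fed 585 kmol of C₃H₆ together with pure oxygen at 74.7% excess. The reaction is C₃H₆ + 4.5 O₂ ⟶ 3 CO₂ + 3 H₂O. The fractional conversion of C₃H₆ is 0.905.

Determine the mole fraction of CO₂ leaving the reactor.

0.291

Stoichiometric O₂ = 4.5 × 585 = 2632 kmol; O₂ fed = 2632 × 1.747 = 4599 kmol.
Fuel reacted = 0.905 × 585 → ξ = 529.4 kmol.
Outlet (n = n₀ + ν ξ):
  C₃H₆: 585 − 1(529.4) = 55.57
  O₂: 4599 − 4.5(529.4) = 2217
  CO₂: 0 + 3(529.4) = 1588
  H₂O: 0 + 3(529.4) = 1588
Total out = 5449 kmol; y_CO₂ = 1588 / 5449 = 0.2915.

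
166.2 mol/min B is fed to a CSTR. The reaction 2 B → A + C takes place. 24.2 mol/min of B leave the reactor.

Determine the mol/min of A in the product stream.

For B: n = n₀ − 2ξ → 24.2 = 166.2 − 2ξ, giving ξ = 71 mol/min.
Outlet amounts (n = n₀ + ν ξ):
  B: 166.2 − 2(71) = 24.2
  A: 0 + 1(71) = 71
  C: 0 + 1(71) = 71

71 mol/min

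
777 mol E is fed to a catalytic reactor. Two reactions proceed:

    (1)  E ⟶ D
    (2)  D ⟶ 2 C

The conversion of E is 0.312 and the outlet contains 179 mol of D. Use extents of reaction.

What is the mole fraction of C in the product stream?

Conversion of E: E consumed = 1ξ₁ = 0.312 × 777 → ξ₁ = 242.4 mol.
D balance: n_D = 0 + 1ξ₁ − 1ξ₂ = 179 → ξ₂ = (1·242.4 − 179)/1 = 63.42 mol.
Outlet amounts (n = n₀ + Σ ν·ξ):
  E: 777 − 1(242.4) = 534.6
  D: 0 + 1(242.4) − 1(63.42) = 179
  C: 0 + 2(63.42) = 126.8
Total out = 840.4 mol; y_C = 126.8 / 840.4 = 0.1509.

0.151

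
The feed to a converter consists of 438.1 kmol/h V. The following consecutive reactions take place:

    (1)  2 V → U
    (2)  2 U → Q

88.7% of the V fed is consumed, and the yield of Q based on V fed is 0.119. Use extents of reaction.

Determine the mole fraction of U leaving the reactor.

Conversion of V: V consumed = 2ξ₁ = 0.887 × 438.1 → ξ₁ = 194.3 kmol/h.
Yield of Q: 1ξ₂ / 438.1 = 0.119 → ξ₂ = 52.13 kmol/h.
Outlet amounts (n = n₀ + Σ ν·ξ):
  V: 438.1 − 2(194.3) = 49.51
  U: 0 + 1(194.3) − 2(52.13) = 90.03
  Q: 0 + 1(52.13) = 52.13
Total out = 191.7 kmol/h; y_U = 90.03 / 191.7 = 0.4697.

0.47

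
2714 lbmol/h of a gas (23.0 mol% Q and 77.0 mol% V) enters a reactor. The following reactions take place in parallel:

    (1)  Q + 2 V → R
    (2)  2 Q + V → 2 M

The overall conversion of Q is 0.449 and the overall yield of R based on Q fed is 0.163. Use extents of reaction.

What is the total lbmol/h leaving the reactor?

Yield of R: 1ξ₁ / 624.2 = 0.163 → ξ₁ = 101.7 lbmol/h.
Conversion of Q: 1ξ₁ + 2ξ₂ = 0.449 × 624.2 = 280.3 → ξ₂ = 89.26 lbmol/h.
Outlet amounts (n = n₀ + Σ ν·ξ):
  Q: 624.2 − 1(101.7) − 2(89.26) = 343.9
  V: 2090 − 2(101.7) − 1(89.26) = 1797
  R: 0 + 1(101.7) = 101.7
  M: 0 + 2(89.26) = 178.5
Total out = 343.9 + 1797 + 101.7 + 178.5 = 2421 lbmol/h.

2420 lbmol/h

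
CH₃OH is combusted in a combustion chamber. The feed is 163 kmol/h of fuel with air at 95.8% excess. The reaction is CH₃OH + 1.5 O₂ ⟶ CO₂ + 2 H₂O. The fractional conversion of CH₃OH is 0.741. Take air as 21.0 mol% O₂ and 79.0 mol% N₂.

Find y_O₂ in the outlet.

Stoichiometric O₂ = 1.5 × 163 = 244.5 kmol/h; O₂ fed = 244.5 × 1.958 = 478.7 kmol/h.
N₂ fed = 478.7 × 79/21 = 1801 kmol/h.
Fuel reacted = 0.741 × 163 → ξ = 120.8 kmol/h.
Outlet (n = n₀ + ν ξ):
  CH₃OH: 163 − 1(120.8) = 42.22
  O₂: 478.7 − 1.5(120.8) = 297.6
  N₂: 1801 (inert)
  CO₂: 0 + 1(120.8) = 120.8
  H₂O: 0 + 2(120.8) = 241.6
Total out = 2503 kmol/h; y_O₂ = 297.6 / 2503 = 0.1189.

0.119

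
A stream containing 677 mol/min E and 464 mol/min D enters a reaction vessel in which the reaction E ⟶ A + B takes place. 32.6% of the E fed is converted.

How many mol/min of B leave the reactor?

E reacted = 0.326 × 677 = 220.7 mol/min; ν_E = −1, so ξ = 220.7/1 = 220.7 mol/min.
Outlet amounts (n = n₀ + ν ξ):
  E: 677 − 1(220.7) = 456.3
  A: 0 + 1(220.7) = 220.7
  B: 0 + 1(220.7) = 220.7
  D: 464 (inert)

221 mol/min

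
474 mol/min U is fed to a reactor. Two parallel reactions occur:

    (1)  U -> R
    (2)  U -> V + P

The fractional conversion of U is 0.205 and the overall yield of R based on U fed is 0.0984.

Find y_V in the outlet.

Yield of R: 1ξ₁ / 474 = 0.0984 → ξ₁ = 46.64 mol/min.
Conversion of U: 1ξ₁ + 1ξ₂ = 0.205 × 474 = 97.17 → ξ₂ = 50.53 mol/min.
Outlet amounts (n = n₀ + Σ ν·ξ):
  U: 474 − 1(46.64) − 1(50.53) = 376.8
  R: 0 + 1(46.64) = 46.64
  V: 0 + 1(50.53) = 50.53
  P: 0 + 1(50.53) = 50.53
Total out = 524.5 mol/min; y_V = 50.53 / 524.5 = 0.09633.

0.0963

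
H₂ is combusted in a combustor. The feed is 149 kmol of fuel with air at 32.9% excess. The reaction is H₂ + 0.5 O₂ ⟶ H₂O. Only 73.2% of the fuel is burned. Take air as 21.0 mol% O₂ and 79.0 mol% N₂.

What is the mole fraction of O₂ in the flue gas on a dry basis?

0.0973

Stoichiometric O₂ = 0.5 × 149 = 74.5 kmol; O₂ fed = 74.5 × 1.329 = 99.01 kmol.
N₂ fed = 99.01 × 79/21 = 372.5 kmol.
Fuel reacted = 0.732 × 149 → ξ = 109.1 kmol.
Outlet (n = n₀ + ν ξ):
  H₂: 149 − 1(109.1) = 39.93
  O₂: 99.01 − 0.5(109.1) = 44.48
  N₂: 372.5 (inert)
  H₂O: 0 + 1(109.1) = 109.1
Dry total = 456.9 kmol; y_O₂ (dry) = 44.48 / 456.9 = 0.09735.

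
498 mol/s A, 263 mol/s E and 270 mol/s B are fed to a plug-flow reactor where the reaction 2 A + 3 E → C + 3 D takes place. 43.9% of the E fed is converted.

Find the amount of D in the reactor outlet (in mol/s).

E reacted = 0.439 × 263 = 115.5 mol/s; ν_E = −3, so ξ = 115.5/3 = 38.49 mol/s.
Outlet amounts (n = n₀ + ν ξ):
  A: 498 − 2(38.49) = 421
  E: 263 − 3(38.49) = 147.5
  C: 0 + 1(38.49) = 38.49
  D: 0 + 3(38.49) = 115.5
  B: 270 (inert)

115 mol/s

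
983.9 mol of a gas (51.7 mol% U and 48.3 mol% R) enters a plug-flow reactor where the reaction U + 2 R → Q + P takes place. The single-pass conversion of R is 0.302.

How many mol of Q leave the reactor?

71.8 mol

R reacted = 0.302 × 475.2 = 143.5 mol; ν_R = −2, so ξ = 143.5/2 = 71.76 mol.
Outlet amounts (n = n₀ + ν ξ):
  U: 508.7 − 1(71.76) = 436.9
  R: 475.2 − 2(71.76) = 331.7
  Q: 0 + 1(71.76) = 71.76
  P: 0 + 1(71.76) = 71.76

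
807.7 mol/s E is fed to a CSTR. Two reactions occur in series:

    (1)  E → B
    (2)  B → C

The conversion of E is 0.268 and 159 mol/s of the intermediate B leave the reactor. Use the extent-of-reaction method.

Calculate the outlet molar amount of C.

Conversion of E: E consumed = 1ξ₁ = 0.268 × 807.7 → ξ₁ = 216.5 mol/s.
B balance: n_B = 0 + 1ξ₁ − 1ξ₂ = 159 → ξ₂ = (1·216.5 − 159)/1 = 57.46 mol/s.
Outlet amounts (n = n₀ + Σ ν·ξ):
  E: 807.7 − 1(216.5) = 591.2
  B: 0 + 1(216.5) − 1(57.46) = 159
  C: 0 + 1(57.46) = 57.46

57.5 mol/s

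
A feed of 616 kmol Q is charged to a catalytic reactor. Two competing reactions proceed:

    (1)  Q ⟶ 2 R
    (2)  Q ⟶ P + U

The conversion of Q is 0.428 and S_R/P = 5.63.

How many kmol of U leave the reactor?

Conversion of Q: Q consumed = 0.428 × 616 = 263.6 kmol = 1ξ₁ + 1ξ₂.
Selectivity: 2ξ₁ / (1ξ₂) = 5.63 → ξ₁ = 2.815 ξ₂.
Substitute: (1·2.815 + 1) ξ₂ = 263.6 → ξ₂ = 69.11 kmol, ξ₁ = 194.5 kmol.
Outlet amounts (n = n₀ + Σ ν·ξ):
  Q: 616 − 1(194.5) − 1(69.11) = 352.4
  R: 0 + 2(194.5) = 389.1
  P: 0 + 1(69.11) = 69.11
  U: 0 + 1(69.11) = 69.11

69.1 kmol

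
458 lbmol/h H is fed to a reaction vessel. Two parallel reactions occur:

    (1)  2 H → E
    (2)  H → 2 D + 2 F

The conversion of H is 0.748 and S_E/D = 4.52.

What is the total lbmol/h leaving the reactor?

350 lbmol/h

Conversion of H: H consumed = 0.748 × 458 = 342.6 lbmol/h = 2ξ₁ + 1ξ₂.
Selectivity: 1ξ₁ / (2ξ₂) = 4.52 → ξ₁ = 9.04 ξ₂.
Substitute: (2·9.04 + 1) ξ₂ = 342.6 → ξ₂ = 17.96 lbmol/h, ξ₁ = 162.3 lbmol/h.
Outlet amounts (n = n₀ + Σ ν·ξ):
  H: 458 − 2(162.3) − 1(17.96) = 115.4
  E: 0 + 1(162.3) = 162.3
  D: 0 + 2(17.96) = 35.91
  F: 0 + 2(17.96) = 35.91
Total out = 115.4 + 162.3 + 35.91 + 35.91 = 349.6 lbmol/h.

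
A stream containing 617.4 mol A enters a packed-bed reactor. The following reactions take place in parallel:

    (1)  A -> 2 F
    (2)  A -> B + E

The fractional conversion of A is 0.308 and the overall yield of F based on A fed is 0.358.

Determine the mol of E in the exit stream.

Yield of F: 2ξ₁ / 617.4 = 0.358 → ξ₁ = 110.5 mol.
Conversion of A: 1ξ₁ + 1ξ₂ = 0.308 × 617.4 = 190.2 → ξ₂ = 79.64 mol.
Outlet amounts (n = n₀ + Σ ν·ξ):
  A: 617.4 − 1(110.5) − 1(79.64) = 427.2
  F: 0 + 2(110.5) = 221
  B: 0 + 1(79.64) = 79.64
  E: 0 + 1(79.64) = 79.64

79.6 mol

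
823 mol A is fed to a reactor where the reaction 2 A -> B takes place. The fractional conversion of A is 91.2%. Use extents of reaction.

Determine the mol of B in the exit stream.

A reacted = 0.912 × 823 = 750.6 mol; ν_A = −2, so ξ = 750.6/2 = 375.3 mol.
Outlet amounts (n = n₀ + ν ξ):
  A: 823 − 2(375.3) = 72.42
  B: 0 + 1(375.3) = 375.3

375 mol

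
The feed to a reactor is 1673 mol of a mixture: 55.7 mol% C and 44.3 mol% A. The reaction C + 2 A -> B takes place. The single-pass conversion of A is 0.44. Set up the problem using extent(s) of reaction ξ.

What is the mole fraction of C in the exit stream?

0.571

A reacted = 0.44 × 741.1 = 326.1 mol; ν_A = −2, so ξ = 326.1/2 = 163.1 mol.
Outlet amounts (n = n₀ + ν ξ):
  C: 931.9 − 1(163.1) = 768.8
  A: 741.1 − 2(163.1) = 415
  B: 0 + 1(163.1) = 163.1
Total out = 1347 mol; y_C = 768.8 / 1347 = 0.5708.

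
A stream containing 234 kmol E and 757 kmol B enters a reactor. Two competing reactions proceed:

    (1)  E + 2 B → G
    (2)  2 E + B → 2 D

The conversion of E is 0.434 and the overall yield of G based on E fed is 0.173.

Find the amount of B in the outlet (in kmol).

645 kmol

Yield of G: 1ξ₁ / 234 = 0.173 → ξ₁ = 40.48 kmol.
Conversion of E: 1ξ₁ + 2ξ₂ = 0.434 × 234 = 101.6 → ξ₂ = 30.54 kmol.
Outlet amounts (n = n₀ + Σ ν·ξ):
  E: 234 − 1(40.48) − 2(30.54) = 132.4
  B: 757 − 2(40.48) − 1(30.54) = 645.5
  G: 0 + 1(40.48) = 40.48
  D: 0 + 2(30.54) = 61.07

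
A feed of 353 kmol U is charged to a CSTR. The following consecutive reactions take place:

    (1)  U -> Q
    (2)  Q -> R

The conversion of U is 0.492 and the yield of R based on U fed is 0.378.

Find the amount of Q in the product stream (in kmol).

40.2 kmol

Conversion of U: U consumed = 1ξ₁ = 0.492 × 353 → ξ₁ = 173.7 kmol.
Yield of R: 1ξ₂ / 353 = 0.378 → ξ₂ = 133.4 kmol.
Outlet amounts (n = n₀ + Σ ν·ξ):
  U: 353 − 1(173.7) = 179.3
  Q: 0 + 1(173.7) − 1(133.4) = 40.24
  R: 0 + 1(133.4) = 133.4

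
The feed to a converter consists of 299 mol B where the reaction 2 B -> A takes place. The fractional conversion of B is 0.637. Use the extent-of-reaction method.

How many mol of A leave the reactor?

B reacted = 0.637 × 299 = 190.5 mol; ν_B = −2, so ξ = 190.5/2 = 95.23 mol.
Outlet amounts (n = n₀ + ν ξ):
  B: 299 − 2(95.23) = 108.5
  A: 0 + 1(95.23) = 95.23

95.2 mol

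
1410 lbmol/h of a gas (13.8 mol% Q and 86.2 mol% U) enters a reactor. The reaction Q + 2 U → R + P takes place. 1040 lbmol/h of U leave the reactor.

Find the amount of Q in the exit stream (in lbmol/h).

For U: n = n₀ − 2ξ → 1040 = 1215 − 2ξ, giving ξ = 87.71 lbmol/h.
Outlet amounts (n = n₀ + ν ξ):
  Q: 194.6 − 1(87.71) = 106.9
  U: 1215 − 2(87.71) = 1040
  R: 0 + 1(87.71) = 87.71
  P: 0 + 1(87.71) = 87.71

107 lbmol/h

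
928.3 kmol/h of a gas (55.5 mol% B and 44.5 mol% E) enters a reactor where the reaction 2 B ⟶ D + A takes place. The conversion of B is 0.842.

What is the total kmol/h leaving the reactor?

B reacted = 0.842 × 515.2 = 433.8 kmol/h; ν_B = −2, so ξ = 433.8/2 = 216.9 kmol/h.
Outlet amounts (n = n₀ + ν ξ):
  B: 515.2 − 2(216.9) = 81.4
  D: 0 + 1(216.9) = 216.9
  A: 0 + 1(216.9) = 216.9
  E: 413.1 (inert)
Total out = 81.4 + 216.9 + 216.9 + 413.1 = 928.3 kmol/h.

928 kmol/h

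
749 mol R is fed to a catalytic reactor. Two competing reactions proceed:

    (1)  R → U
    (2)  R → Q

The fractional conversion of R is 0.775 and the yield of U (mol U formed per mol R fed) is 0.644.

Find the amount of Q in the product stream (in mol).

Yield of U: 1ξ₁ / 749 = 0.644 → ξ₁ = 482.4 mol.
Conversion of R: 1ξ₁ + 1ξ₂ = 0.775 × 749 = 580.5 → ξ₂ = 98.12 mol.
Outlet amounts (n = n₀ + Σ ν·ξ):
  R: 749 − 1(482.4) − 1(98.12) = 168.5
  U: 0 + 1(482.4) = 482.4
  Q: 0 + 1(98.12) = 98.12

98.1 mol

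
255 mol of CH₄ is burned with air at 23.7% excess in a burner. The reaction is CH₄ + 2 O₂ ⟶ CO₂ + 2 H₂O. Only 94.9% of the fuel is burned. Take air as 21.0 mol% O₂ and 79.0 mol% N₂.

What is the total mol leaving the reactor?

3260 mol

Stoichiometric O₂ = 2 × 255 = 510 mol; O₂ fed = 510 × 1.237 = 630.9 mol.
N₂ fed = 630.9 × 79/21 = 2373 mol.
Fuel reacted = 0.949 × 255 → ξ = 242 mol.
Outlet (n = n₀ + ν ξ):
  CH₄: 255 − 1(242) = 13.01
  O₂: 630.9 − 2(242) = 146.9
  N₂: 2373 (inert)
  CO₂: 0 + 1(242) = 242
  H₂O: 0 + 2(242) = 484
Total out = 13.01 + 146.9 + 2373 + 242 + 484 = 3259 mol.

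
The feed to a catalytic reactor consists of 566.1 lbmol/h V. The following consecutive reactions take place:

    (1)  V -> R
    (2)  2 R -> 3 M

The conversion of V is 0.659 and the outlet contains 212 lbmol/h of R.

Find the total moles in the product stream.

647 lbmol/h

Conversion of V: V consumed = 1ξ₁ = 0.659 × 566.1 → ξ₁ = 373.1 lbmol/h.
R balance: n_R = 0 + 1ξ₁ − 2ξ₂ = 212 → ξ₂ = (1·373.1 − 212)/2 = 80.53 lbmol/h.
Outlet amounts (n = n₀ + Σ ν·ξ):
  V: 566.1 − 1(373.1) = 193
  R: 0 + 1(373.1) − 2(80.53) = 212
  M: 0 + 3(80.53) = 241.6
Total out = 193 + 212 + 241.6 = 646.6 lbmol/h.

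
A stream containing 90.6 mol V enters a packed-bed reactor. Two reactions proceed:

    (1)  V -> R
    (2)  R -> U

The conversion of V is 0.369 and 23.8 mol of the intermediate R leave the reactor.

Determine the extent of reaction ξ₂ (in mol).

ξ₂ = 9.63 mol

Conversion of V: V consumed = 1ξ₁ = 0.369 × 90.6 → ξ₁ = 33.43 mol.
R balance: n_R = 0 + 1ξ₁ − 1ξ₂ = 23.8 → ξ₂ = (1·33.43 − 23.8)/1 = 9.631 mol.
Outlet amounts (n = n₀ + Σ ν·ξ):
  V: 90.6 − 1(33.43) = 57.17
  R: 0 + 1(33.43) − 1(9.631) = 23.8
  U: 0 + 1(9.631) = 9.631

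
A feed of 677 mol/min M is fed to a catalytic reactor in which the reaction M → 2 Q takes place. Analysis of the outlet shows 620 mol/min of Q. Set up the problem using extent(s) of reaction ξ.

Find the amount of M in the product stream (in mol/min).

367 mol/min

For Q: n = n₀ + 2ξ → 620 = 0 + 2ξ, giving ξ = 310 mol/min.
Outlet amounts (n = n₀ + ν ξ):
  M: 677 − 1(310) = 367
  Q: 0 + 2(310) = 620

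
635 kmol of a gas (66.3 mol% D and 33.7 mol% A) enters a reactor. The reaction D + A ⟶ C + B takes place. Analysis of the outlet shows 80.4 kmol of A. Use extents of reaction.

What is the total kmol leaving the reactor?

635 kmol

For A: n = n₀ − 1ξ → 80.4 = 214 − 1ξ, giving ξ = 133.6 kmol.
Outlet amounts (n = n₀ + ν ξ):
  D: 421 − 1(133.6) = 287.4
  A: 214 − 1(133.6) = 80.4
  C: 0 + 1(133.6) = 133.6
  B: 0 + 1(133.6) = 133.6
Total out = 287.4 + 80.4 + 133.6 + 133.6 = 635 kmol.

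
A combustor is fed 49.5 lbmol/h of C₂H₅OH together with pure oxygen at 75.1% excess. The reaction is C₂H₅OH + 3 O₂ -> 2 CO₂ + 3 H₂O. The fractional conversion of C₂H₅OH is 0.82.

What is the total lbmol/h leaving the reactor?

350 lbmol/h

Stoichiometric O₂ = 3 × 49.5 = 148.5 lbmol/h; O₂ fed = 148.5 × 1.751 = 260 lbmol/h.
Fuel reacted = 0.82 × 49.5 → ξ = 40.59 lbmol/h.
Outlet (n = n₀ + ν ξ):
  C₂H₅OH: 49.5 − 1(40.59) = 8.91
  O₂: 260 − 3(40.59) = 138.3
  CO₂: 0 + 2(40.59) = 81.18
  H₂O: 0 + 3(40.59) = 121.8
Total out = 8.91 + 138.3 + 81.18 + 121.8 = 350.1 lbmol/h.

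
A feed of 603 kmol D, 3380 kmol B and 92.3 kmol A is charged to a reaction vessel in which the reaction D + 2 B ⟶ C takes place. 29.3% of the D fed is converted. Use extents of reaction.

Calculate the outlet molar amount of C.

D reacted = 0.293 × 603 = 176.7 kmol; ν_D = −1, so ξ = 176.7/1 = 176.7 kmol.
Outlet amounts (n = n₀ + ν ξ):
  D: 603 − 1(176.7) = 426.3
  B: 3380 − 2(176.7) = 3027
  C: 0 + 1(176.7) = 176.7
  A: 92.3 (inert)

177 kmol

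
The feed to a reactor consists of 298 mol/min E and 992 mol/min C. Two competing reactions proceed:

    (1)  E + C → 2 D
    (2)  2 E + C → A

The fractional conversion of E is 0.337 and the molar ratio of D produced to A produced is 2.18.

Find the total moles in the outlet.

Conversion of E: E consumed = 0.337 × 298 = 100.4 mol/min = 1ξ₁ + 2ξ₂.
Selectivity: 2ξ₁ / (1ξ₂) = 2.18 → ξ₁ = 1.09 ξ₂.
Substitute: (1·1.09 + 2) ξ₂ = 100.4 → ξ₂ = 32.5 mol/min, ξ₁ = 35.43 mol/min.
Outlet amounts (n = n₀ + Σ ν·ξ):
  E: 298 − 1(35.43) − 2(32.5) = 197.6
  C: 992 − 1(35.43) − 1(32.5) = 924.1
  D: 0 + 2(35.43) = 70.85
  A: 0 + 1(32.5) = 32.5
Total out = 197.6 + 924.1 + 70.85 + 32.5 = 1225 mol/min.

1220 mol/min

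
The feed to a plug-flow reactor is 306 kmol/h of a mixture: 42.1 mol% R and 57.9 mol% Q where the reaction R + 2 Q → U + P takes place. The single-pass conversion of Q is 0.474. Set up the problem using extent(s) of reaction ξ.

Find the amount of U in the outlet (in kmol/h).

42 kmol/h

Q reacted = 0.474 × 177.2 = 83.98 kmol/h; ν_Q = −2, so ξ = 83.98/2 = 41.99 kmol/h.
Outlet amounts (n = n₀ + ν ξ):
  R: 128.8 − 1(41.99) = 86.84
  Q: 177.2 − 2(41.99) = 93.19
  U: 0 + 1(41.99) = 41.99
  P: 0 + 1(41.99) = 41.99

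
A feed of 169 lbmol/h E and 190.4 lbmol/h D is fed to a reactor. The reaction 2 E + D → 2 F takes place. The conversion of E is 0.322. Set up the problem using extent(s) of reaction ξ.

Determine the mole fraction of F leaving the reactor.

E reacted = 0.322 × 169 = 54.42 lbmol/h; ν_E = −2, so ξ = 54.42/2 = 27.21 lbmol/h.
Outlet amounts (n = n₀ + ν ξ):
  E: 169 − 2(27.21) = 114.6
  D: 190.4 − 1(27.21) = 163.2
  F: 0 + 2(27.21) = 54.42
Total out = 332.2 lbmol/h; y_F = 54.42 / 332.2 = 0.1638.

0.164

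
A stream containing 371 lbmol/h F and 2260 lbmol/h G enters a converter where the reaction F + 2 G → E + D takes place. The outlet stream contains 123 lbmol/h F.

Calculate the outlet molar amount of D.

248 lbmol/h

For F: n = n₀ − 1ξ → 123 = 371 − 1ξ, giving ξ = 248 lbmol/h.
Outlet amounts (n = n₀ + ν ξ):
  F: 371 − 1(248) = 123
  G: 2260 − 2(248) = 1764
  E: 0 + 1(248) = 248
  D: 0 + 1(248) = 248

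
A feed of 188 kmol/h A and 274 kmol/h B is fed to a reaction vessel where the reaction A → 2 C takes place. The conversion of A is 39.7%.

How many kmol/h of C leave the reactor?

149 kmol/h

A reacted = 0.397 × 188 = 74.64 kmol/h; ν_A = −1, so ξ = 74.64/1 = 74.64 kmol/h.
Outlet amounts (n = n₀ + ν ξ):
  A: 188 − 1(74.64) = 113.4
  C: 0 + 2(74.64) = 149.3
  B: 274 (inert)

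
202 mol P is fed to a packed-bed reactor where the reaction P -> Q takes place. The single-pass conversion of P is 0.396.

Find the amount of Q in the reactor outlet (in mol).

P reacted = 0.396 × 202 = 79.99 mol; ν_P = −1, so ξ = 79.99/1 = 79.99 mol.
Outlet amounts (n = n₀ + ν ξ):
  P: 202 − 1(79.99) = 122
  Q: 0 + 1(79.99) = 79.99

80 mol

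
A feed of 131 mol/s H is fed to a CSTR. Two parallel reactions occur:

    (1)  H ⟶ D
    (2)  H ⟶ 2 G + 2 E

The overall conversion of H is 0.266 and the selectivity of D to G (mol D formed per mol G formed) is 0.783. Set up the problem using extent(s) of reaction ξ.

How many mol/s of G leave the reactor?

Conversion of H: H consumed = 0.266 × 131 = 34.85 mol/s = 1ξ₁ + 1ξ₂.
Selectivity: 1ξ₁ / (2ξ₂) = 0.783 → ξ₁ = 1.566 ξ₂.
Substitute: (1·1.566 + 1) ξ₂ = 34.85 → ξ₂ = 13.58 mol/s, ξ₁ = 21.27 mol/s.
Outlet amounts (n = n₀ + Σ ν·ξ):
  H: 131 − 1(21.27) − 1(13.58) = 96.15
  D: 0 + 1(21.27) = 21.27
  G: 0 + 2(13.58) = 27.16
  E: 0 + 2(13.58) = 27.16

27.2 mol/s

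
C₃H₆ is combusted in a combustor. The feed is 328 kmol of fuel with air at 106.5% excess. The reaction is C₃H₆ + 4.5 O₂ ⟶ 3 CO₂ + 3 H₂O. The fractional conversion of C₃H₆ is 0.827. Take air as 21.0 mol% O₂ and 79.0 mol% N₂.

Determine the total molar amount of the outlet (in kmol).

15000 kmol

Stoichiometric O₂ = 4.5 × 328 = 1476 kmol; O₂ fed = 1476 × 2.065 = 3048 kmol.
N₂ fed = 3048 × 79/21 = 11470 kmol.
Fuel reacted = 0.827 × 328 → ξ = 271.3 kmol.
Outlet (n = n₀ + ν ξ):
  C₃H₆: 328 − 1(271.3) = 56.74
  O₂: 3048 − 4.5(271.3) = 1827
  N₂: 11470 (inert)
  CO₂: 0 + 3(271.3) = 813.8
  H₂O: 0 + 3(271.3) = 813.8
Total out = 56.74 + 1827 + 11470 + 813.8 + 813.8 = 14980 kmol.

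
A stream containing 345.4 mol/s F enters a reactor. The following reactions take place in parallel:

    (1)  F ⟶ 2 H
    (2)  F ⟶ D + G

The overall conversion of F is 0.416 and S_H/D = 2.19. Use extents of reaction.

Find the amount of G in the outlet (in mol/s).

68.6 mol/s

Conversion of F: F consumed = 0.416 × 345.4 = 143.7 mol/s = 1ξ₁ + 1ξ₂.
Selectivity: 2ξ₁ / (1ξ₂) = 2.19 → ξ₁ = 1.095 ξ₂.
Substitute: (1·1.095 + 1) ξ₂ = 143.7 → ξ₂ = 68.59 mol/s, ξ₁ = 75.1 mol/s.
Outlet amounts (n = n₀ + Σ ν·ξ):
  F: 345.4 − 1(75.1) − 1(68.59) = 201.7
  H: 0 + 2(75.1) = 150.2
  D: 0 + 1(68.59) = 68.59
  G: 0 + 1(68.59) = 68.59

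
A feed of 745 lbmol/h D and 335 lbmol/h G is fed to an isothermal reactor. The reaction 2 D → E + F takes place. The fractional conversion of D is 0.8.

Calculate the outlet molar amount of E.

D reacted = 0.8 × 745 = 596 lbmol/h; ν_D = −2, so ξ = 596/2 = 298 lbmol/h.
Outlet amounts (n = n₀ + ν ξ):
  D: 745 − 2(298) = 149
  E: 0 + 1(298) = 298
  F: 0 + 1(298) = 298
  G: 335 (inert)

298 lbmol/h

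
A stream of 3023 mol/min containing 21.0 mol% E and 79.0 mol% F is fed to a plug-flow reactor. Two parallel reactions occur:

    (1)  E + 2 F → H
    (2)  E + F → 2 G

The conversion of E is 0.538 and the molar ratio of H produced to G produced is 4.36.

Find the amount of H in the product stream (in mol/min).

306 mol/min

Conversion of E: E consumed = 0.538 × 634.8 = 341.5 mol/min = 1ξ₁ + 1ξ₂.
Selectivity: 1ξ₁ / (2ξ₂) = 4.36 → ξ₁ = 8.72 ξ₂.
Substitute: (1·8.72 + 1) ξ₂ = 341.5 → ξ₂ = 35.14 mol/min, ξ₁ = 306.4 mol/min.
Outlet amounts (n = n₀ + Σ ν·ξ):
  E: 634.8 − 1(306.4) − 1(35.14) = 293.3
  F: 2388 − 2(306.4) − 1(35.14) = 1740
  H: 0 + 1(306.4) = 306.4
  G: 0 + 2(35.14) = 70.28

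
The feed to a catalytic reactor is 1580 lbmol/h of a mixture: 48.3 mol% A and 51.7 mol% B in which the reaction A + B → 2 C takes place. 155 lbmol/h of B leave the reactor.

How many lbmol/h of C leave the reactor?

1320 lbmol/h

For B: n = n₀ − 1ξ → 155 = 816.9 − 1ξ, giving ξ = 661.9 lbmol/h.
Outlet amounts (n = n₀ + ν ξ):
  A: 763.1 − 1(661.9) = 101.3
  B: 816.9 − 1(661.9) = 155
  C: 0 + 2(661.9) = 1324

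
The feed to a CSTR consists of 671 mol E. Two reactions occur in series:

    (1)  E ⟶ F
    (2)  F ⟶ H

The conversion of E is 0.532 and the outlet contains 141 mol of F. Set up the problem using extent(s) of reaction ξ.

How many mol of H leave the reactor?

Conversion of E: E consumed = 1ξ₁ = 0.532 × 671 → ξ₁ = 357 mol.
F balance: n_F = 0 + 1ξ₁ − 1ξ₂ = 141 → ξ₂ = (1·357 − 141)/1 = 216 mol.
Outlet amounts (n = n₀ + Σ ν·ξ):
  E: 671 − 1(357) = 314
  F: 0 + 1(357) − 1(216) = 141
  H: 0 + 1(216) = 216

216 mol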